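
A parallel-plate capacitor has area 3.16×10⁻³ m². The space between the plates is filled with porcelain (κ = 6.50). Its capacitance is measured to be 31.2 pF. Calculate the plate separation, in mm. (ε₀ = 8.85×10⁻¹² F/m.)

d = κε₀A/C = 6.50 × 8.85×10⁻¹² × 3.16×10⁻³ / 3.12×10⁻¹¹ = 5.83×10⁻³ m.

d ≈ 5.83 mm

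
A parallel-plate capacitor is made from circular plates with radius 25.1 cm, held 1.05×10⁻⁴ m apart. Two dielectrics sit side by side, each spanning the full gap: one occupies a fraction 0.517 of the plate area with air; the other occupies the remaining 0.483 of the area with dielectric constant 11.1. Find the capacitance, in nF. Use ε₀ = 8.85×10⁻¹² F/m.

C ≈ 98.1 nF

A = π(25.1 cm)² = 0.198 m².
Side-by-side slabs ⇒ two capacitors in parallel, each spanning the full gap.
C₁ = κ₁ε₀A₁/d = 1.00 × 8.85×10⁻¹² × 0.102 / 1.05×10⁻⁴ = 8.62×10⁻⁹ F.
C₂ = κ₂ε₀A₂/d = 11.1 × 8.85×10⁻¹² × 9.56×10⁻² / 1.05×10⁻⁴ = 8.94×10⁻⁸ F.
C = C₁ + C₂ = 9.81×10⁻⁸ F.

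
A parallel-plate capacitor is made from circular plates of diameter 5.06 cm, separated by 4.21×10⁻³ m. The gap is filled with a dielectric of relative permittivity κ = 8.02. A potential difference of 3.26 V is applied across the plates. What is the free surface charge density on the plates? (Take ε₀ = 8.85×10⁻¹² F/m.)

A = π(5.06/2 cm)² = 2.01×10⁻³ m².
C = κε₀A/d = 8.02 × 8.85×10⁻¹² × 2.01×10⁻³ / 4.21×10⁻³ = 3.39×10⁻¹¹ F.
σ = Q/A = CV/A = 3.39×10⁻¹¹ × 3.26 / 2.01×10⁻³ = 5.50×10⁻⁸ C/m².

55.0 nC/m²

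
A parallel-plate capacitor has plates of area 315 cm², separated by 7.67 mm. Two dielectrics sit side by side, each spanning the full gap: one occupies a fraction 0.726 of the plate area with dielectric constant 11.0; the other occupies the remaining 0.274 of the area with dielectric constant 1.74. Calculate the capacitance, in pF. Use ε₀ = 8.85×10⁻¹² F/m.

A = 315 cm² = 3.15×10⁻² m².
Side-by-side slabs ⇒ two capacitors in parallel, each spanning the full gap.
C₁ = κ₁ε₀A₁/d = 11.0 × 8.85×10⁻¹² × 2.29×10⁻² / 7.67×10⁻³ = 2.90×10⁻¹⁰ F.
C₂ = κ₂ε₀A₂/d = 1.74 × 8.85×10⁻¹² × 8.63×10⁻³ / 7.67×10⁻³ = 1.73×10⁻¹¹ F.
C = C₁ + C₂ = 3.08×10⁻¹⁰ F.

C ≈ 308 pF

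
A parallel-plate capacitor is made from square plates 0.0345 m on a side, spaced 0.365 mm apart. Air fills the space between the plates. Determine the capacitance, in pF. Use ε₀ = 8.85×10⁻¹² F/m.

28.9 pF

A = (0.0345 m)² = 1.19×10⁻³ m².
C = ε₀A/d = 8.85×10⁻¹² × 1.19×10⁻³ / 3.65×10⁻⁴ = 2.89×10⁻¹¹ F.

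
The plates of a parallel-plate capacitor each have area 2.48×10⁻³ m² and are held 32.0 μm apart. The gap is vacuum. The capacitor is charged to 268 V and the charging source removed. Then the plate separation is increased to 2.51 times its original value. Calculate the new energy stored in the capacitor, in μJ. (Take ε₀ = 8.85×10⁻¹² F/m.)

61.8 μJ

Initially C₁ = ε₀A/d = 8.85×10⁻¹² × 2.48×10⁻³ / 3.20×10⁻⁵ = 6.86×10⁻¹⁰ F.
U₁ = 2.46×10⁻⁵ J.
Isolated ⇒ Q is held fixed. C₂ = 0.398 C₁ and U = Q²/(2C), so U₂/U₁ = C₁/C₂ = 2.51.
U₂ = 2.51 × 2.46×10⁻⁵ = 6.18×10⁻⁵ J.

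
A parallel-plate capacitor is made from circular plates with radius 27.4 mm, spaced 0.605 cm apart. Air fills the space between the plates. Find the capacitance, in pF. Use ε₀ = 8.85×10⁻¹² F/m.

3.45 pF

A = π(27.4 mm)² = 2.36×10⁻³ m².
C = ε₀A/d = 8.85×10⁻¹² × 2.36×10⁻³ / 6.05×10⁻³ = 3.45×10⁻¹² F.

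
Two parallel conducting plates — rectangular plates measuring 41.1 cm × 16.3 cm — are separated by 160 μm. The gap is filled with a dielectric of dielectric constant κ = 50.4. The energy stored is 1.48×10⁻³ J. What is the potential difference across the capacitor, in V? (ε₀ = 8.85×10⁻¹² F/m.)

A = 41.1 × 16.3 cm² = 6.70×10⁻² m².
C = κε₀A/d = 50.4 × 8.85×10⁻¹² × 6.70×10⁻² / 1.60×10⁻⁴ = 1.87×10⁻⁷ F.
V = √(2U/C) = √(2 × 1.48×10⁻³ / 1.87×10⁻⁷) = 1.26×10² V.

V ≈ 126 V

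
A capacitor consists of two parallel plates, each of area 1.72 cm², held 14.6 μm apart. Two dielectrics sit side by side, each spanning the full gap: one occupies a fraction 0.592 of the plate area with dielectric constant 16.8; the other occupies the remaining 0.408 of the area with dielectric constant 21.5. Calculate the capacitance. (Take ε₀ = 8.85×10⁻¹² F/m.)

1.95 nF

A = 1.72 cm² = 1.72×10⁻⁴ m².
Side-by-side slabs ⇒ two capacitors in parallel, each spanning the full gap.
C₁ = κ₁ε₀A₁/d = 16.8 × 8.85×10⁻¹² × 1.02×10⁻⁴ / 1.46×10⁻⁵ = 1.04×10⁻⁹ F.
C₂ = κ₂ε₀A₂/d = 21.5 × 8.85×10⁻¹² × 7.02×10⁻⁵ / 1.46×10⁻⁵ = 9.15×10⁻¹⁰ F.
C = C₁ + C₂ = 1.95×10⁻⁹ F.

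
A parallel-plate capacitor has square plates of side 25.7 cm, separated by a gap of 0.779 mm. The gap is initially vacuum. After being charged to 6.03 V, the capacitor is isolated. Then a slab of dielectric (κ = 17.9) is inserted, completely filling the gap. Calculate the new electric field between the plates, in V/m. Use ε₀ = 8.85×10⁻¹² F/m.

A = (25.7 cm)² = 6.60×10⁻² m².
Initially C₁ = ε₀A/d = 8.85×10⁻¹² × 6.60×10⁻² / 7.79×10⁻⁴ = 7.50×10⁻¹⁰ F.
E₁ = 7.74×10³ V/m.
Isolated ⇒ Q is held fixed. V₂ = Q/C₂ = V₁/17.9; E = V/d, so E₂/E₁ = (V₂/V₁)(d₁/d₂) = 0.0559.
E₂ = 0.0559 × 7.74×10³ = 4.32×10² V/m.

E ≈ 432 V/m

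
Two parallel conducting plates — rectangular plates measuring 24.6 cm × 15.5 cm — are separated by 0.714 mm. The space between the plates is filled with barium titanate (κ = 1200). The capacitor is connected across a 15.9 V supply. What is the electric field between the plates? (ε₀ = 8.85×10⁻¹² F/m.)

E = V/d = 15.9 / 7.14×10⁻⁴ = 2.23×10⁴ V/m.

22.3 kV/m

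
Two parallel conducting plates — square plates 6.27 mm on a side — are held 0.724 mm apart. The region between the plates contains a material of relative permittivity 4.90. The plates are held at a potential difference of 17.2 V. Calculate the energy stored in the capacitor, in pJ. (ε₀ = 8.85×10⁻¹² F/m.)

U ≈ 348 pJ

A = (6.27 mm)² = 3.93×10⁻⁵ m².
C = κε₀A/d = 4.90 × 8.85×10⁻¹² × 3.93×10⁻⁵ / 7.24×10⁻⁴ = 2.35×10⁻¹² F.
U = ½CV² = ½ × 2.35×10⁻¹² × (17.2)² = 3.48×10⁻¹⁰ J.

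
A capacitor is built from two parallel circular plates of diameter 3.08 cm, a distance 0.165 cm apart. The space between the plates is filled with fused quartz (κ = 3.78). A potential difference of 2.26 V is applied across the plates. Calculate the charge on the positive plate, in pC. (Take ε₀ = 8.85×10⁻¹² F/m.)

34.1 pC

A = π(3.08/2 cm)² = 7.45×10⁻⁴ m².
C = κε₀A/d = 3.78 × 8.85×10⁻¹² × 7.45×10⁻⁴ / 1.65×10⁻³ = 1.51×10⁻¹¹ F.
Q = CV = 1.51×10⁻¹¹ × 2.26 = 3.41×10⁻¹¹ C.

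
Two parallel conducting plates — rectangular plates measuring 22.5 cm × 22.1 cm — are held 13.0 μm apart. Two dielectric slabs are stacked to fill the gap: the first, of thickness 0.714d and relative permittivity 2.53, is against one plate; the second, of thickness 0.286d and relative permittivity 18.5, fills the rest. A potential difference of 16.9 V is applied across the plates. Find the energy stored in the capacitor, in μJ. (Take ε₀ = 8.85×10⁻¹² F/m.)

U ≈ 16.2 μJ

A = 22.5 × 22.1 cm² = 4.97×10⁻² m².
Stacked slabs ⇒ two capacitors in series, each with the full plate area.
C₁ = κ₁ε₀A/d₁ = 2.53 × 8.85×10⁻¹² × 4.97×10⁻² / 9.28×10⁻⁶ = 1.20×10⁻⁷ F.
C₂ = κ₂ε₀A/d₂ = 18.5 × 8.85×10⁻¹² × 4.97×10⁻² / 3.72×10⁻⁶ = 2.19×10⁻⁶ F.
C = (1/C₁ + 1/C₂)⁻¹ = 1.14×10⁻⁷ F.
U = ½CV² = ½ × 1.14×10⁻⁷ × (16.9)² = 1.62×10⁻⁵ J.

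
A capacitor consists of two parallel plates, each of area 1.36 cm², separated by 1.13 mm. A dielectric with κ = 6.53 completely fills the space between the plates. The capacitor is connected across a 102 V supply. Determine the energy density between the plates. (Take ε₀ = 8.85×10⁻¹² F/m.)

u ≈ 235 mJ/m³

E = V/d = 102 / 1.13×10⁻³ = 9.03×10⁴ V/m.
u = ½κε₀E² = ½ × 6.53 × 8.85×10⁻¹² × (9.03×10⁴)² = 0.235 J/m³.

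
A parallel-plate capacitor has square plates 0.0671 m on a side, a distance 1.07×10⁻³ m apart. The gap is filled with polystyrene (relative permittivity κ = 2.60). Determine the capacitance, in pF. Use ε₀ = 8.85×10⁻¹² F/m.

96.8 pF

A = (0.0671 m)² = 4.50×10⁻³ m².
C = κε₀A/d = 2.60 × 8.85×10⁻¹² × 4.50×10⁻³ / 1.07×10⁻³ = 9.68×10⁻¹¹ F.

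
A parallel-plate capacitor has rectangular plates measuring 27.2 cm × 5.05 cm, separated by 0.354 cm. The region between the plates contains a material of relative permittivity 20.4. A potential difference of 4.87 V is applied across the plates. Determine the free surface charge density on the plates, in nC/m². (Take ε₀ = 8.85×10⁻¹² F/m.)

σ ≈ 248 nC/m²

A = 27.2 × 5.05 cm² = 1.37×10⁻² m².
C = κε₀A/d = 20.4 × 8.85×10⁻¹² × 1.37×10⁻² / 3.54×10⁻³ = 7.01×10⁻¹⁰ F.
σ = Q/A = CV/A = 7.01×10⁻¹⁰ × 4.87 / 1.37×10⁻² = 2.48×10⁻⁷ C/m².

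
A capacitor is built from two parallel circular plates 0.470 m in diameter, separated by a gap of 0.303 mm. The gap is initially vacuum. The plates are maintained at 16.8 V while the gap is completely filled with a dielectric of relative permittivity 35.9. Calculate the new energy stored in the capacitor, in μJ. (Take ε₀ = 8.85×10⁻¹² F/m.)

A = π(0.470/2 m)² = 0.173 m².
Initially C₁ = ε₀A/d = 8.85×10⁻¹² × 0.173 / 3.03×10⁻⁴ = 5.07×10⁻⁹ F.
U₁ = 7.15×10⁻⁷ J.
Battery connected ⇒ V is held fixed. C₂ = 35.9 C₁ and U = ½CV², so U₂/U₁ = C₂/C₁ = 35.9.
U₂ = 35.9 × 7.15×10⁻⁷ = 2.57×10⁻⁵ J.

U ≈ 25.7 μJ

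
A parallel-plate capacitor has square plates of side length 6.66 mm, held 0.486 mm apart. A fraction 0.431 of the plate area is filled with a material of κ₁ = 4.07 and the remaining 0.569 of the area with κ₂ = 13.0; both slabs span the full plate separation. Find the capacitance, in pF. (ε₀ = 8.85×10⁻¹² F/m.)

C ≈ 7.39 pF

A = (6.66 mm)² = 4.44×10⁻⁵ m².
Side-by-side slabs ⇒ two capacitors in parallel, each spanning the full gap.
C₁ = κ₁ε₀A₁/d = 4.07 × 8.85×10⁻¹² × 1.91×10⁻⁵ / 4.86×10⁻⁴ = 1.42×10⁻¹² F.
C₂ = κ₂ε₀A₂/d = 13.0 × 8.85×10⁻¹² × 2.52×10⁻⁵ / 4.86×10⁻⁴ = 5.97×10⁻¹² F.
C = C₁ + C₂ = 7.39×10⁻¹² F.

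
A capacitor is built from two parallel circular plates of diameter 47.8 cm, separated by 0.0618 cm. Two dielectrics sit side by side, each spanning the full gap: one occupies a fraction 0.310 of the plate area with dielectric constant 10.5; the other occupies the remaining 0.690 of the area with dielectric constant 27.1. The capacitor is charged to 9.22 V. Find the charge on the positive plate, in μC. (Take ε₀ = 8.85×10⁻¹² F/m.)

A = π(47.8/2 cm)² = 0.179 m².
Side-by-side slabs ⇒ two capacitors in parallel, each spanning the full gap.
C₁ = κ₁ε₀A₁/d = 10.5 × 8.85×10⁻¹² × 5.56×10⁻² / 6.18×10⁻⁴ = 8.36×10⁻⁹ F.
C₂ = κ₂ε₀A₂/d = 27.1 × 8.85×10⁻¹² × 0.124 / 6.18×10⁻⁴ = 4.81×10⁻⁸ F.
C = C₁ + C₂ = 5.64×10⁻⁸ F.
Q = CV = 5.64×10⁻⁸ × 9.22 = 5.20×10⁻⁷ C.

Q ≈ 0.520 μC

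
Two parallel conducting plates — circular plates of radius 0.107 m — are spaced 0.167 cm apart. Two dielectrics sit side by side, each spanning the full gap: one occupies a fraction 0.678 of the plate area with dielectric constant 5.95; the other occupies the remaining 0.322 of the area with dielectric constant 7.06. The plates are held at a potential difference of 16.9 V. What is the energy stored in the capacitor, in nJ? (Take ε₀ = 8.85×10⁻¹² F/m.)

U ≈ 172 nJ

A = π(0.107 m)² = 3.60×10⁻² m².
Side-by-side slabs ⇒ two capacitors in parallel, each spanning the full gap.
C₁ = κ₁ε₀A₁/d = 5.95 × 8.85×10⁻¹² × 2.44×10⁻² / 1.67×10⁻³ = 7.69×10⁻¹⁰ F.
C₂ = κ₂ε₀A₂/d = 7.06 × 8.85×10⁻¹² × 1.16×10⁻² / 1.67×10⁻³ = 4.33×10⁻¹⁰ F.
C = C₁ + C₂ = 1.20×10⁻⁹ F.
U = ½CV² = ½ × 1.20×10⁻⁹ × (16.9)² = 1.72×10⁻⁷ J.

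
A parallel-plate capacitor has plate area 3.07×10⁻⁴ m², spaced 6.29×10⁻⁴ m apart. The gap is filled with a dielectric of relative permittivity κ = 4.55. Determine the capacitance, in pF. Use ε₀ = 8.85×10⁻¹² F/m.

C = κε₀A/d = 4.55 × 8.85×10⁻¹² × 3.07×10⁻⁴ / 6.29×10⁻⁴ = 1.97×10⁻¹¹ F.

19.7 pF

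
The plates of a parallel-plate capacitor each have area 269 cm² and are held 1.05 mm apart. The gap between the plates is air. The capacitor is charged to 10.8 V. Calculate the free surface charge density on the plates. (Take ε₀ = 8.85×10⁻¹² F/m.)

σ ≈ 91.0 nC/m²

A = 269 cm² = 2.69×10⁻² m².
C = ε₀A/d = 8.85×10⁻¹² × 2.69×10⁻² / 1.05×10⁻³ = 2.27×10⁻¹⁰ F.
σ = Q/A = CV/A = 2.27×10⁻¹⁰ × 10.8 / 2.69×10⁻² = 9.10×10⁻⁸ C/m².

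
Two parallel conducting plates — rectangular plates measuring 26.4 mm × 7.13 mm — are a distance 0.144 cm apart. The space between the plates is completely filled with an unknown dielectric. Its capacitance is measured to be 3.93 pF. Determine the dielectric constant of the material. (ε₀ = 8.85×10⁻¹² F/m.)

κ ≈ 3.40

A = 26.4 × 7.13 mm² = 1.88×10⁻⁴ m².
κ = Cd/(ε₀A) = 3.93×10⁻¹² × 1.44×10⁻³ / (8.85×10⁻¹² × 1.88×10⁻⁴) = 3.40.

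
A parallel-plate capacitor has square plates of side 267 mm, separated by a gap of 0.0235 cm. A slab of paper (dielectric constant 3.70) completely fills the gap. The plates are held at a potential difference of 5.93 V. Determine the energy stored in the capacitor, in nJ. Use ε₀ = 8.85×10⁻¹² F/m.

A = (267 mm)² = 7.13×10⁻² m².
C = κε₀A/d = 3.70 × 8.85×10⁻¹² × 7.13×10⁻² / 2.35×10⁻⁴ = 9.93×10⁻⁹ F.
U = ½CV² = ½ × 9.93×10⁻⁹ × (5.93)² = 1.75×10⁻⁷ J.

175 nJ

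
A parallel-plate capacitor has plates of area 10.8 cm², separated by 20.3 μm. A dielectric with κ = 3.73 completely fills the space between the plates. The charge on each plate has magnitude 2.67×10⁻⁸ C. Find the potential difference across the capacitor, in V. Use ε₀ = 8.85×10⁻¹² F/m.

V ≈ 15.2 V

A = 10.8 cm² = 1.08×10⁻³ m².
C = κε₀A/d = 3.73 × 8.85×10⁻¹² × 1.08×10⁻³ / 2.03×10⁻⁵ = 1.76×10⁻⁹ F.
V = Q/C = 2.67×10⁻⁸ / 1.76×10⁻⁹ = 15.2 V.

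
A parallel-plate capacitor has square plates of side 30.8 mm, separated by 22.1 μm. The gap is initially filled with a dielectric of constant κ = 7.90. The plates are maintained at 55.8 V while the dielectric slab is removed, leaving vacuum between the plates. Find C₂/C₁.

C = κε₀A/d scales with κ, so C₂/C₁ = 1/κ = 1/7.90 = 0.127.

0.127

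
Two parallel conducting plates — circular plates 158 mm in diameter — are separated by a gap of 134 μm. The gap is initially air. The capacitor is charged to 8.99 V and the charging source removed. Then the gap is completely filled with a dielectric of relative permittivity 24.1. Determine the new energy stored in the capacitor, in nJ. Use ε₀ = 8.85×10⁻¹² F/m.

U ≈ 2.17 nJ

A = π(158/2 mm)² = 1.96×10⁻² m².
Initially C₁ = ε₀A/d = 8.85×10⁻¹² × 1.96×10⁻² / 1.34×10⁻⁴ = 1.29×10⁻⁹ F.
U₁ = 5.23×10⁻⁸ J.
Isolated ⇒ Q is held fixed. C₂ = 24.1 C₁ and U = Q²/(2C), so U₂/U₁ = C₁/C₂ = 0.0415.
U₂ = 0.0415 × 5.23×10⁻⁸ = 2.17×10⁻⁹ J.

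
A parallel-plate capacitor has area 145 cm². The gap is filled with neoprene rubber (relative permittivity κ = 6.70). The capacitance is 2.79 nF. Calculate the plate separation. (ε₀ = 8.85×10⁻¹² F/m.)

d ≈ 308 μm

A = 145 cm² = 1.45×10⁻² m².
d = κε₀A/C = 6.70 × 8.85×10⁻¹² × 1.45×10⁻² / 2.79×10⁻⁹ = 3.08×10⁻⁴ m.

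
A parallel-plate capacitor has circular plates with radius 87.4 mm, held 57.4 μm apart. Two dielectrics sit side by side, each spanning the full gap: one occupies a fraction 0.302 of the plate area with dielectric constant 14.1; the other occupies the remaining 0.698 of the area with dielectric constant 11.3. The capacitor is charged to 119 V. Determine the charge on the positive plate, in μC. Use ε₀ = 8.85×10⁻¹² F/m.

Q ≈ 5.35 μC

A = π(87.4 mm)² = 2.40×10⁻² m².
Side-by-side slabs ⇒ two capacitors in parallel, each spanning the full gap.
C₁ = κ₁ε₀A₁/d = 14.1 × 8.85×10⁻¹² × 7.25×10⁻³ / 5.74×10⁻⁵ = 1.58×10⁻⁸ F.
C₂ = κ₂ε₀A₂/d = 11.3 × 8.85×10⁻¹² × 1.68×10⁻² / 5.74×10⁻⁵ = 2.92×10⁻⁸ F.
C = C₁ + C₂ = 4.49×10⁻⁸ F.
Q = CV = 4.49×10⁻⁸ × 119 = 5.35×10⁻⁶ C.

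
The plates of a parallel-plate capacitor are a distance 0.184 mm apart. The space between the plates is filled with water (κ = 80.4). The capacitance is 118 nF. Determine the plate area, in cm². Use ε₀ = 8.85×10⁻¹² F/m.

A ≈ 305 cm²

A = Cd/(κε₀) = 1.18×10⁻⁷ × 1.84×10⁻⁴ / (80.4 × 8.85×10⁻¹²) = 3.05×10⁻² m².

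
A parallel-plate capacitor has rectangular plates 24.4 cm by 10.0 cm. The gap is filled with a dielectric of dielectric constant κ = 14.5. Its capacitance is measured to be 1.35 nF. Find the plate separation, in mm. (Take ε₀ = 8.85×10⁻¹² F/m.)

d ≈ 2.32 mm

A = 24.4 × 10.0 cm² = 2.44×10⁻² m².
d = κε₀A/C = 14.5 × 8.85×10⁻¹² × 2.44×10⁻² / 1.35×10⁻⁹ = 2.32×10⁻³ m.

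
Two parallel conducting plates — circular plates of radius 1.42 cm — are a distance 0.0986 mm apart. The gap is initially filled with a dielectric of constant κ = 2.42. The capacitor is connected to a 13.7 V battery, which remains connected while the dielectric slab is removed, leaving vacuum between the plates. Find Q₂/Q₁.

Battery connected ⇒ V is held fixed.
C₂ = 0.413 C₁ and Q = CV, so Q₂/Q₁ = C₂/C₁ = 0.413.

0.413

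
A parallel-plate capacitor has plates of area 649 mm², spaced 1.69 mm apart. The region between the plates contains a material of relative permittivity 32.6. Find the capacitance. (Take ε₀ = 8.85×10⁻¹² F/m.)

C ≈ 111 pF

A = 649 mm² = 6.49×10⁻⁴ m².
C = κε₀A/d = 32.6 × 8.85×10⁻¹² × 6.49×10⁻⁴ / 1.69×10⁻³ = 1.11×10⁻¹⁰ F.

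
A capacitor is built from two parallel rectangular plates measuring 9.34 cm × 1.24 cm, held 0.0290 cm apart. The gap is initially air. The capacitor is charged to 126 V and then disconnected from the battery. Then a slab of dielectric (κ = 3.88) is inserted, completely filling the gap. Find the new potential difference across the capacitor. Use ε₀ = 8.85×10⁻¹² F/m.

V ≈ 32.5 V

A = 9.34 × 1.24 cm² = 1.16×10⁻³ m².
Initially C₁ = ε₀A/d = 8.85×10⁻¹² × 1.16×10⁻³ / 2.90×10⁻⁴ = 3.53×10⁻¹¹ F.
V₁ = 1.26×10² V.
Isolated ⇒ Q is held fixed. C₂ = 3.88 C₁ and V = Q/C, so V₂/V₁ = C₁/C₂ = 0.258.
V₂ = 0.258 × 1.26×10² = 32.5 V.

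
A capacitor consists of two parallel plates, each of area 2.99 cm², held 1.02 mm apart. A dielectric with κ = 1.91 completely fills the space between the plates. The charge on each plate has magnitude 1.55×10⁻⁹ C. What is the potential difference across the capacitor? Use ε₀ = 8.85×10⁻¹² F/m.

A = 2.99 cm² = 2.99×10⁻⁴ m².
C = κε₀A/d = 1.91 × 8.85×10⁻¹² × 2.99×10⁻⁴ / 1.02×10⁻³ = 4.96×10⁻¹² F.
V = Q/C = 1.55×10⁻⁹ / 4.96×10⁻¹² = 3.13×10² V.

V ≈ 313 V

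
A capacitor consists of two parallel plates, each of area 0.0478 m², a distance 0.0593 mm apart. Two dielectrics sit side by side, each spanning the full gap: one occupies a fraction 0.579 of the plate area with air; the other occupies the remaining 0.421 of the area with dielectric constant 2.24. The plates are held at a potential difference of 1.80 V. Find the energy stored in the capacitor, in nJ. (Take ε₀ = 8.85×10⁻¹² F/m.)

U ≈ 17.6 nJ

Side-by-side slabs ⇒ two capacitors in parallel, each spanning the full gap.
C₁ = κ₁ε₀A₁/d = 1.00 × 8.85×10⁻¹² × 2.77×10⁻² / 5.93×10⁻⁵ = 4.13×10⁻⁹ F.
C₂ = κ₂ε₀A₂/d = 2.24 × 8.85×10⁻¹² × 2.01×10⁻² / 5.93×10⁻⁵ = 6.73×10⁻⁹ F.
C = C₁ + C₂ = 1.09×10⁻⁸ F.
U = ½CV² = ½ × 1.09×10⁻⁸ × (1.80)² = 1.76×10⁻⁸ J.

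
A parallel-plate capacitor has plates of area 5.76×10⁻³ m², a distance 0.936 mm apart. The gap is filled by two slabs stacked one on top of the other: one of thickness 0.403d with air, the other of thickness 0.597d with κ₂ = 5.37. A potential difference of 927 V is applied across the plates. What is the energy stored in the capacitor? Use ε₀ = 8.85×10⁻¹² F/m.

U ≈ 45.5 μJ

Stacked slabs ⇒ two capacitors in series, each with the full plate area.
C₁ = κ₁ε₀A/d₁ = 1.00 × 8.85×10⁻¹² × 5.76×10⁻³ / 3.77×10⁻⁴ = 1.35×10⁻¹⁰ F.
C₂ = κ₂ε₀A/d₂ = 5.37 × 8.85×10⁻¹² × 5.76×10⁻³ / 5.59×10⁻⁴ = 4.90×10⁻¹⁰ F.
C = (1/C₁ + 1/C₂)⁻¹ = 1.06×10⁻¹⁰ F.
U = ½CV² = ½ × 1.06×10⁻¹⁰ × (927)² = 4.55×10⁻⁵ J.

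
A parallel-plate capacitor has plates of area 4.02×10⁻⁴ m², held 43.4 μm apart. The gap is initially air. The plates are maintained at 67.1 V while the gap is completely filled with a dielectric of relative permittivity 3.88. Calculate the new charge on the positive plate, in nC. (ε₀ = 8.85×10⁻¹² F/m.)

Q ≈ 21.3 nC

Initially C₁ = ε₀A/d = 8.85×10⁻¹² × 4.02×10⁻⁴ / 4.34×10⁻⁵ = 8.20×10⁻¹¹ F.
Q₁ = 5.50×10⁻⁹ C.
Battery connected ⇒ V is held fixed. C₂ = 3.88 C₁ and Q = CV, so Q₂/Q₁ = C₂/C₁ = 3.88.
Q₂ = 3.88 × 5.50×10⁻⁹ = 2.13×10⁻⁸ C.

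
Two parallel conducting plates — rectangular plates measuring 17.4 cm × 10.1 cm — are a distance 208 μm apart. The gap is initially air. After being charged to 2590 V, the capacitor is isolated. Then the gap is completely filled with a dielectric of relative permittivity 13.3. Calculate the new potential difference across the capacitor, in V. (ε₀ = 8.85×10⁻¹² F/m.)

A = 17.4 × 10.1 cm² = 1.76×10⁻² m².
Initially C₁ = ε₀A/d = 8.85×10⁻¹² × 1.76×10⁻² / 2.08×10⁻⁴ = 7.48×10⁻¹⁰ F.
V₁ = 2.59×10³ V.
Isolated ⇒ Q is held fixed. C₂ = 13.3 C₁ and V = Q/C, so V₂/V₁ = C₁/C₂ = 0.0752.
V₂ = 0.0752 × 2.59×10³ = 1.95×10² V.

V ≈ 195 V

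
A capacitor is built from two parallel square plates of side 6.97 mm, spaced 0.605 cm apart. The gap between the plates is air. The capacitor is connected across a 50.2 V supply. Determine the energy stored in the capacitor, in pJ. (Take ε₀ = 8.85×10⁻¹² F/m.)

A = (6.97 mm)² = 4.86×10⁻⁵ m².
C = ε₀A/d = 8.85×10⁻¹² × 4.86×10⁻⁵ / 6.05×10⁻³ = 7.11×10⁻¹⁴ F.
U = ½CV² = ½ × 7.11×10⁻¹⁴ × (50.2)² = 8.95×10⁻¹¹ J.

U ≈ 89.5 pJ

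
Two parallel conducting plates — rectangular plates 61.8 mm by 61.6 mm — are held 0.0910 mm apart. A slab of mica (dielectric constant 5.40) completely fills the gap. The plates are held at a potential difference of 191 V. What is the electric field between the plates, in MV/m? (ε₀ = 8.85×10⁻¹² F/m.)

E = V/d = 191 / 9.10×10⁻⁵ = 2.10×10⁶ V/m.

2.10 MV/m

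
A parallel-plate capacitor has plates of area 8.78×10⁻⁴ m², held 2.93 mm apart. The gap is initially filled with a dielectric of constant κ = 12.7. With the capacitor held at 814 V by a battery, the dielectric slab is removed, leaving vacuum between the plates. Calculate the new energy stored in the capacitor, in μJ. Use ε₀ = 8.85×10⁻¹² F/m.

0.879 μJ

Initially C₁ = κε₀A/d = 12.7 × 8.85×10⁻¹² × 8.78×10⁻⁴ / 2.93×10⁻³ = 3.37×10⁻¹¹ F.
U₁ = 1.12×10⁻⁵ J.
Battery connected ⇒ V is held fixed. C₂ = 0.0787 C₁ and U = ½CV², so U₂/U₁ = C₂/C₁ = 0.0787.
U₂ = 0.0787 × 1.12×10⁻⁵ = 8.79×10⁻⁷ J.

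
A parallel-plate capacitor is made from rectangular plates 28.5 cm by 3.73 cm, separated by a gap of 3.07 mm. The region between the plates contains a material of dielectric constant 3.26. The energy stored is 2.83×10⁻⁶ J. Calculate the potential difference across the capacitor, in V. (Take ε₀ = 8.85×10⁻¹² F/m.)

V ≈ 238 V

A = 28.5 × 3.73 cm² = 1.06×10⁻² m².
C = κε₀A/d = 3.26 × 8.85×10⁻¹² × 1.06×10⁻² / 3.07×10⁻³ = 9.99×10⁻¹¹ F.
V = √(2U/C) = √(2 × 2.83×10⁻⁶ / 9.99×10⁻¹¹) = 2.38×10² V.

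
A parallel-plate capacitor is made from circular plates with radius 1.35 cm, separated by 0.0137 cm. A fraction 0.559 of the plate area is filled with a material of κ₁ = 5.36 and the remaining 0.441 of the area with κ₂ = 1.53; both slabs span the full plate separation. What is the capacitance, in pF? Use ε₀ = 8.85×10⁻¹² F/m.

A = π(1.35 cm)² = 5.73×10⁻⁴ m².
Side-by-side slabs ⇒ two capacitors in parallel, each spanning the full gap.
C₁ = κ₁ε₀A₁/d = 5.36 × 8.85×10⁻¹² × 3.20×10⁻⁴ / 1.37×10⁻⁴ = 1.11×10⁻¹⁰ F.
C₂ = κ₂ε₀A₂/d = 1.53 × 8.85×10⁻¹² × 2.52×10⁻⁴ / 1.37×10⁻⁴ = 2.50×10⁻¹¹ F.
C = C₁ + C₂ = 1.36×10⁻¹⁰ F.

136 pF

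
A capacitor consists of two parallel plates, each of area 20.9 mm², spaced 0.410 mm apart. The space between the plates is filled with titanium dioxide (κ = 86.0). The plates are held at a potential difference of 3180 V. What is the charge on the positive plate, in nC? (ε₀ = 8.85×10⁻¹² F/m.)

Q ≈ 123 nC

A = 20.9 mm² = 2.09×10⁻⁵ m².
C = κε₀A/d = 86.0 × 8.85×10⁻¹² × 2.09×10⁻⁵ / 4.10×10⁻⁴ = 3.88×10⁻¹¹ F.
Q = CV = 3.88×10⁻¹¹ × 3180 = 1.23×10⁻⁷ C.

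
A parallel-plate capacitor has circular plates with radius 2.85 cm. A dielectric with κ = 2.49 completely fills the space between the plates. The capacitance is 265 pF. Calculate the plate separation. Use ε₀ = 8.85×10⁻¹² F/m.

d ≈ 212 μm

A = π(2.85 cm)² = 2.55×10⁻³ m².
d = κε₀A/C = 2.49 × 8.85×10⁻¹² × 2.55×10⁻³ / 2.65×10⁻¹⁰ = 2.12×10⁻⁴ m.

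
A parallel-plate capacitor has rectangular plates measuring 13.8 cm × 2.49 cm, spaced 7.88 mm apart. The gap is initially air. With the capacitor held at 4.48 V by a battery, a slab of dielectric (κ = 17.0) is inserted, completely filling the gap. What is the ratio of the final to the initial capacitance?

17.0

C = κε₀A/d scales with κ, so C₂/C₁ = κ = 17.0.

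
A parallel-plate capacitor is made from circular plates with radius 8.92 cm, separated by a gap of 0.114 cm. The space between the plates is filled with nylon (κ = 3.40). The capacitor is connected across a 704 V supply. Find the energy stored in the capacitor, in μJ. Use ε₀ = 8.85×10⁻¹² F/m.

163 μJ

A = π(8.92 cm)² = 2.50×10⁻² m².
C = κε₀A/d = 3.40 × 8.85×10⁻¹² × 2.50×10⁻² / 1.14×10⁻³ = 6.60×10⁻¹⁰ F.
U = ½CV² = ½ × 6.60×10⁻¹⁰ × (704)² = 1.63×10⁻⁴ J.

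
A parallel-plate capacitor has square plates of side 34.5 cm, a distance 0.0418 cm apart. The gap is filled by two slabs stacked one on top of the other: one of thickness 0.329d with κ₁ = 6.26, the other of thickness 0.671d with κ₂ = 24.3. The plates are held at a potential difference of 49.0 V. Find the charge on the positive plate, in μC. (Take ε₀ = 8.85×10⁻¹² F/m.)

Q ≈ 1.54 μC

A = (34.5 cm)² = 0.119 m².
Stacked slabs ⇒ two capacitors in series, each with the full plate area.
C₁ = κ₁ε₀A/d₁ = 6.26 × 8.85×10⁻¹² × 0.119 / 1.38×10⁻⁴ = 4.79×10⁻⁸ F.
C₂ = κ₂ε₀A/d₂ = 24.3 × 8.85×10⁻¹² × 0.119 / 2.80×10⁻⁴ = 9.13×10⁻⁸ F.
C = (1/C₁ + 1/C₂)⁻¹ = 3.14×10⁻⁸ F.
Q = CV = 3.14×10⁻⁸ × 49.0 = 1.54×10⁻⁶ C.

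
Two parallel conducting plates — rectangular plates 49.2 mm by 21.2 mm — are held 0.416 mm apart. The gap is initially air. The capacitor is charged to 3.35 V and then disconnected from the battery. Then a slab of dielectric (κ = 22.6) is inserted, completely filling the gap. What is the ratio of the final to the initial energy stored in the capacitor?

U₂/U₁ ≈ 0.0442

Isolated ⇒ Q is held fixed.
C₂ = 22.6 C₁ and U = Q²/(2C), so U₂/U₁ = C₁/C₂ = 0.0442.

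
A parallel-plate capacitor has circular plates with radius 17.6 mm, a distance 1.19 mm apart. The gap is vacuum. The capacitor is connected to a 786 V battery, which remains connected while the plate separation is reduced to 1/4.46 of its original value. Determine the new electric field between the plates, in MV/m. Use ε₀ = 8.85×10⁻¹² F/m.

E ≈ 2.95 MV/m

A = π(17.6 mm)² = 9.73×10⁻⁴ m².
Initially C₁ = ε₀A/d = 8.85×10⁻¹² × 9.73×10⁻⁴ / 1.19×10⁻³ = 7.24×10⁻¹² F.
E₁ = 6.61×10⁵ V/m.
Battery connected ⇒ V is held fixed. E = V/d, so E₂/E₁ = d₁/d₂ = 4.46.
E₂ = 4.46 × 6.61×10⁵ = 2.95×10⁶ V/m.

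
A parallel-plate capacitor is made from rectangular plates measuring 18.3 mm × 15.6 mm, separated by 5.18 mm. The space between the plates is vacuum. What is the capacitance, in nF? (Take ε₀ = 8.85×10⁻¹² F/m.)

A = 18.3 × 15.6 mm² = 2.85×10⁻⁴ m².
C = ε₀A/d = 8.85×10⁻¹² × 2.85×10⁻⁴ / 5.18×10⁻³ = 4.88×10⁻¹³ F.

4.88×10⁻⁴ nF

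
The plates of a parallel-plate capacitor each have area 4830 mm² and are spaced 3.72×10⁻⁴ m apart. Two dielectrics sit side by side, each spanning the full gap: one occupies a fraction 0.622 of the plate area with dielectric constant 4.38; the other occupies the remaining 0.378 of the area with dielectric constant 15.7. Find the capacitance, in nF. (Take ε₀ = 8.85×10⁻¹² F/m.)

0.995 nF

A = 4830 mm² = 4.83×10⁻³ m².
Side-by-side slabs ⇒ two capacitors in parallel, each spanning the full gap.
C₁ = κ₁ε₀A₁/d = 4.38 × 8.85×10⁻¹² × 3.00×10⁻³ / 3.72×10⁻⁴ = 3.13×10⁻¹⁰ F.
C₂ = κ₂ε₀A₂/d = 15.7 × 8.85×10⁻¹² × 1.83×10⁻³ / 3.72×10⁻⁴ = 6.82×10⁻¹⁰ F.
C = C₁ + C₂ = 9.95×10⁻¹⁰ F.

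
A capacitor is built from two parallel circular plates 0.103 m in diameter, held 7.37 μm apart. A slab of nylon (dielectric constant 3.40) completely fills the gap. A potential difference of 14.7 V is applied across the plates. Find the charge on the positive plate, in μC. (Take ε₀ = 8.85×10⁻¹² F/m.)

A = π(0.103/2 m)² = 8.33×10⁻³ m².
C = κε₀A/d = 3.40 × 8.85×10⁻¹² × 8.33×10⁻³ / 7.37×10⁻⁶ = 3.40×10⁻⁸ F.
Q = CV = 3.40×10⁻⁸ × 14.7 = 5.00×10⁻⁷ C.

Q ≈ 0.500 μC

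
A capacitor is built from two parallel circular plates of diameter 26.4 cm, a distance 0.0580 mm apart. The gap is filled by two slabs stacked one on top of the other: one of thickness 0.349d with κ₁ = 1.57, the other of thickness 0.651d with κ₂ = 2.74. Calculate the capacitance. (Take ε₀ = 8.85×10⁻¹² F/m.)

18.2 nF

A = π(26.4/2 cm)² = 5.47×10⁻² m².
Stacked slabs ⇒ two capacitors in series, each with the full plate area.
C₁ = κ₁ε₀A/d₁ = 1.57 × 8.85×10⁻¹² × 5.47×10⁻² / 2.02×10⁻⁵ = 3.76×10⁻⁸ F.
C₂ = κ₂ε₀A/d₂ = 2.74 × 8.85×10⁻¹² × 5.47×10⁻² / 3.78×10⁻⁵ = 3.52×10⁻⁸ F.
C = (1/C₁ + 1/C₂)⁻¹ = 1.82×10⁻⁸ F.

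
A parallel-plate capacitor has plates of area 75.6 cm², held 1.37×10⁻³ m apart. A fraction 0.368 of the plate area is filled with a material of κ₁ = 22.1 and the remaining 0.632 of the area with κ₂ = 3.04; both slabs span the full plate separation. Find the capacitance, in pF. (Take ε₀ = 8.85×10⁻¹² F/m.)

491 pF

A = 75.6 cm² = 7.56×10⁻³ m².
Side-by-side slabs ⇒ two capacitors in parallel, each spanning the full gap.
C₁ = κ₁ε₀A₁/d = 22.1 × 8.85×10⁻¹² × 2.78×10⁻³ / 1.37×10⁻³ = 3.97×10⁻¹⁰ F.
C₂ = κ₂ε₀A₂/d = 3.04 × 8.85×10⁻¹² × 4.78×10⁻³ / 1.37×10⁻³ = 9.38×10⁻¹¹ F.
C = C₁ + C₂ = 4.91×10⁻¹⁰ F.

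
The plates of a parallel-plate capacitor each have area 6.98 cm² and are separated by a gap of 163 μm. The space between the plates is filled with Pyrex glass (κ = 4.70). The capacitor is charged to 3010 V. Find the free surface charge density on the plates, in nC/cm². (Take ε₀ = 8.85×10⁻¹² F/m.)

A = 6.98 cm² = 6.98×10⁻⁴ m².
C = κε₀A/d = 4.70 × 8.85×10⁻¹² × 6.98×10⁻⁴ / 1.63×10⁻⁴ = 1.78×10⁻¹⁰ F.
σ = Q/A = CV/A = 1.78×10⁻¹⁰ × 3010 / 6.98×10⁻⁴ = 7.68×10⁻⁴ C/m².

σ ≈ 76.8 nC/cm²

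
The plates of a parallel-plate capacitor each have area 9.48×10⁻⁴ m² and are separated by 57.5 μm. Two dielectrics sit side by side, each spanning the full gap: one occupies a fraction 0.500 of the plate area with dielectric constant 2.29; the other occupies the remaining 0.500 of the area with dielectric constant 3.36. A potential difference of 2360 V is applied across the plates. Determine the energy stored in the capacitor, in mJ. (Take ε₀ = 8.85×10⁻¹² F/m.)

Side-by-side slabs ⇒ two capacitors in parallel, each spanning the full gap.
C₁ = κ₁ε₀A₁/d = 2.29 × 8.85×10⁻¹² × 4.74×10⁻⁴ / 5.75×10⁻⁵ = 1.67×10⁻¹⁰ F.
C₂ = κ₂ε₀A₂/d = 3.36 × 8.85×10⁻¹² × 4.74×10⁻⁴ / 5.75×10⁻⁵ = 2.45×10⁻¹⁰ F.
C = C₁ + C₂ = 4.12×10⁻¹⁰ F.
U = ½CV² = ½ × 4.12×10⁻¹⁰ × (2360)² = 1.15×10⁻³ J.

U ≈ 1.15 mJ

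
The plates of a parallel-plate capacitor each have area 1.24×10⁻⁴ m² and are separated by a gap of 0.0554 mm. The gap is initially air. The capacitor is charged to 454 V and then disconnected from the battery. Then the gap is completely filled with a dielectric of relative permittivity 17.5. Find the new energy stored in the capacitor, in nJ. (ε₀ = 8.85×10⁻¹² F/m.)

117 nJ

Initially C₁ = ε₀A/d = 8.85×10⁻¹² × 1.24×10⁻⁴ / 5.54×10⁻⁵ = 1.98×10⁻¹¹ F.
U₁ = 2.04×10⁻⁶ J.
Isolated ⇒ Q is held fixed. C₂ = 17.5 C₁ and U = Q²/(2C), so U₂/U₁ = C₁/C₂ = 0.0571.
U₂ = 0.0571 × 2.04×10⁻⁶ = 1.17×10⁻⁷ J.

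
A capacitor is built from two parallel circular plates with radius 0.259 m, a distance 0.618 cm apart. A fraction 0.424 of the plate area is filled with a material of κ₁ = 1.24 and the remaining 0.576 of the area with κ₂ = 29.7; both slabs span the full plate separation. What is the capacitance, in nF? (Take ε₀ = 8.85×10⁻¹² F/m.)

A = π(0.259 m)² = 0.211 m².
Side-by-side slabs ⇒ two capacitors in parallel, each spanning the full gap.
C₁ = κ₁ε₀A₁/d = 1.24 × 8.85×10⁻¹² × 8.94×10⁻² / 6.18×10⁻³ = 1.59×10⁻¹⁰ F.
C₂ = κ₂ε₀A₂/d = 29.7 × 8.85×10⁻¹² × 0.121 / 6.18×10⁻³ = 5.16×10⁻⁹ F.
C = C₁ + C₂ = 5.32×10⁻⁹ F.

C ≈ 5.32 nF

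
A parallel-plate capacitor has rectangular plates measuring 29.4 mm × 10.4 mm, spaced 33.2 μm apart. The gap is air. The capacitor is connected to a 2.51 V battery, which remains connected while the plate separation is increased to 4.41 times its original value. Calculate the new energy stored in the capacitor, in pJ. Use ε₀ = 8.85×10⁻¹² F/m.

58.2 pJ

A = 29.4 × 10.4 mm² = 3.06×10⁻⁴ m².
Initially C₁ = ε₀A/d = 8.85×10⁻¹² × 3.06×10⁻⁴ / 3.32×10⁻⁵ = 8.15×10⁻¹¹ F.
U₁ = 2.57×10⁻¹⁰ J.
Battery connected ⇒ V is held fixed. C₂ = 0.227 C₁ and U = ½CV², so U₂/U₁ = C₂/C₁ = 0.227.
U₂ = 0.227 × 2.57×10⁻¹⁰ = 5.82×10⁻¹¹ J.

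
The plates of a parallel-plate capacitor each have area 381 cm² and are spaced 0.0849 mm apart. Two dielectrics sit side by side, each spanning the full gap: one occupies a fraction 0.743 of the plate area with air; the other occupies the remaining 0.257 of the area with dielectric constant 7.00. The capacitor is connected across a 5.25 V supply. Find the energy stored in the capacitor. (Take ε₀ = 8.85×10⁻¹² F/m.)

A = 381 cm² = 3.81×10⁻² m².
Side-by-side slabs ⇒ two capacitors in parallel, each spanning the full gap.
C₁ = κ₁ε₀A₁/d = 1.00 × 8.85×10⁻¹² × 2.83×10⁻² / 8.49×10⁻⁵ = 2.95×10⁻⁹ F.
C₂ = κ₂ε₀A₂/d = 7.00 × 8.85×10⁻¹² × 9.79×10⁻³ / 8.49×10⁻⁵ = 7.14×10⁻⁹ F.
C = C₁ + C₂ = 1.01×10⁻⁸ F.
U = ½CV² = ½ × 1.01×10⁻⁸ × (5.25)² = 1.39×10⁻⁷ J.

U ≈ 139 nJ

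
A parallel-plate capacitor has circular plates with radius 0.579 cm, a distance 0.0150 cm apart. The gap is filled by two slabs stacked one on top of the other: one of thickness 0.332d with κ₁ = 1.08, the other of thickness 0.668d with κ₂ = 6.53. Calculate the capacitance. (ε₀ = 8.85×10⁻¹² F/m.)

C ≈ 15.2 pF

A = π(0.579 cm)² = 1.05×10⁻⁴ m².
Stacked slabs ⇒ two capacitors in series, each with the full plate area.
C₁ = κ₁ε₀A/d₁ = 1.08 × 8.85×10⁻¹² × 1.05×10⁻⁴ / 4.98×10⁻⁵ = 2.02×10⁻¹¹ F.
C₂ = κ₂ε₀A/d₂ = 6.53 × 8.85×10⁻¹² × 1.05×10⁻⁴ / 1.00×10⁻⁴ = 6.07×10⁻¹¹ F.
C = (1/C₁ + 1/C₂)⁻¹ = 1.52×10⁻¹¹ F.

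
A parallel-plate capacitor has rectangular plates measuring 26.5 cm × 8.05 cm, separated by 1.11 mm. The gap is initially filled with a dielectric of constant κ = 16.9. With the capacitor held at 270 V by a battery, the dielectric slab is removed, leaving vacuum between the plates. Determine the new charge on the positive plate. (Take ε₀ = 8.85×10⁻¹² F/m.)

A = 26.5 × 8.05 cm² = 2.13×10⁻² m².
Initially C₁ = κε₀A/d = 16.9 × 8.85×10⁻¹² × 2.13×10⁻² / 1.11×10⁻³ = 2.87×10⁻⁹ F.
Q₁ = 7.76×10⁻⁷ C.
Battery connected ⇒ V is held fixed. C₂ = 0.0592 C₁ and Q = CV, so Q₂/Q₁ = C₂/C₁ = 0.0592.
Q₂ = 0.0592 × 7.76×10⁻⁷ = 4.59×10⁻⁸ C.

Q ≈ 45.9 nC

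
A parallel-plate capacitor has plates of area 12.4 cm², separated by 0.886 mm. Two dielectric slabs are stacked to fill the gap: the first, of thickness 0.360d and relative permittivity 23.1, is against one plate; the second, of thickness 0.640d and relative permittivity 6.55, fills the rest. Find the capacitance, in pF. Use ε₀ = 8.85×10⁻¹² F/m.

109 pF

A = 12.4 cm² = 1.24×10⁻³ m².
Stacked slabs ⇒ two capacitors in series, each with the full plate area.
C₁ = κ₁ε₀A/d₁ = 23.1 × 8.85×10⁻¹² × 1.24×10⁻³ / 3.19×10⁻⁴ = 7.95×10⁻¹⁰ F.
C₂ = κ₂ε₀A/d₂ = 6.55 × 8.85×10⁻¹² × 1.24×10⁻³ / 5.67×10⁻⁴ = 1.27×10⁻¹⁰ F.
C = (1/C₁ + 1/C₂)⁻¹ = 1.09×10⁻¹⁰ F.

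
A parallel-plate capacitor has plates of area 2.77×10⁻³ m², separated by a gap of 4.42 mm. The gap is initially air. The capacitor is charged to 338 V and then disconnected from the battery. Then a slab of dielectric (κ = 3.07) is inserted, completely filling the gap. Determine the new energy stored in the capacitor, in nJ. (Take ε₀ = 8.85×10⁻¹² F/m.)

Initially C₁ = ε₀A/d = 8.85×10⁻¹² × 2.77×10⁻³ / 4.42×10⁻³ = 5.55×10⁻¹² F.
U₁ = 3.17×10⁻⁷ J.
Isolated ⇒ Q is held fixed. C₂ = 3.07 C₁ and U = Q²/(2C), so U₂/U₁ = C₁/C₂ = 0.326.
U₂ = 0.326 × 3.17×10⁻⁷ = 1.03×10⁻⁷ J.

U ≈ 103 nJ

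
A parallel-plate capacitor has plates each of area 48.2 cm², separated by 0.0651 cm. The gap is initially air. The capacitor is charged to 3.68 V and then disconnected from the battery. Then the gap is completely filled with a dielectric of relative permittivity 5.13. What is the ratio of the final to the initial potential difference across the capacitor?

Isolated ⇒ Q is held fixed.
C₂ = 5.13 C₁ and V = Q/C, so V₂/V₁ = C₁/C₂ = 0.195.

0.195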